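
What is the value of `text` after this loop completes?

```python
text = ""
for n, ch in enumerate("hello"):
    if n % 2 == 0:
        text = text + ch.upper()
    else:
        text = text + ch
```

Let's trace through this code step by step.

Initialize: text = ''
Entering loop: for n, ch in enumerate("hello"):
After iteration 1: n = 0, ch = 'h', text = 'H'
After iteration 2: n = 1, ch = 'e', text = 'He'
After iteration 3: n = 2, ch = 'l', text = 'HeL'
After iteration 4: n = 3, ch = 'l', text = 'HeLl'
After iteration 5: n = 4, ch = 'o', text = 'HeLlO'
Loop ends.

Final answer: 'HeLlO'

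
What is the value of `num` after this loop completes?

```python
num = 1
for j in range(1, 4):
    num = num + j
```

Let's trace through this code step by step.

Initialize: num = 1
Entering loop: for j in range(1, 4):
After iteration 1: j = 1, num = 2
After iteration 2: j = 2, num = 4
After iteration 3: j = 3, num = 7
Loop ends.

Final answer: 7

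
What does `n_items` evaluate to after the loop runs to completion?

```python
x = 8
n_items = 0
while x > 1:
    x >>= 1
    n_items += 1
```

Let's trace through this code step by step.

Initialize: x = 8
Initialize: n_items = 0
Entering loop: while x > 1:
After iteration 1: x = 4, n_items = 1
After iteration 2: x = 2, n_items = 2
After iteration 3: x = 1, n_items = 3
Loop ends.

Final answer: 3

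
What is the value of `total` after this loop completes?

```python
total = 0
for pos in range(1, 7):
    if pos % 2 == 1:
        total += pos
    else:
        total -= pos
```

Let's trace through this code step by step.

Initialize: total = 0
Entering loop: for pos in range(1, 7):
After iteration 1: pos = 1, total = 1
After iteration 2: pos = 2, total = -1
After iteration 3: pos = 3, total = 2
After iteration 4: pos = 4, total = -2
After iteration 5: pos = 5, total = 3
After iteration 6: pos = 6, total = -3
Loop ends.

Final answer: -3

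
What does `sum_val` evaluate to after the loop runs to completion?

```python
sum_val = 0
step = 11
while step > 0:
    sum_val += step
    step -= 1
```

Let's trace through this code step by step.

Initialize: sum_val = 0
Initialize: step = 11
Entering loop: while step > 0:
After iteration 1: sum_val = 11, step = 10
After iteration 2: sum_val = 21, step = 9
After iteration 3: sum_val = 30, step = 8
After iteration 4: sum_val = 38, step = 7
After iteration 5: sum_val = 45, step = 6
After iteration 6: sum_val = 51, step = 5
After iteration 7: sum_val = 56, step = 4
After iteration 8: sum_val = 60, step = 3
After iteration 9: sum_val = 63, step = 2
After iteration 10: sum_val = 65, step = 1
After iteration 11: sum_val = 66, step = 0
Loop ends.

Final answer: 66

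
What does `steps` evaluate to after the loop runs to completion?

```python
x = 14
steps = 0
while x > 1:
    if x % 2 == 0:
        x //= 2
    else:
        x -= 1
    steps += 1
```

Let's trace through this code step by step.

Initialize: x = 14
Initialize: steps = 0
Entering loop: while x > 1:
After iteration 1: x = 7, steps = 1
After iteration 2: x = 6, steps = 2
After iteration 3: x = 3, steps = 3
After iteration 4: x = 2, steps = 4
After iteration 5: x = 1, steps = 5
Loop ends.

Final answer: 5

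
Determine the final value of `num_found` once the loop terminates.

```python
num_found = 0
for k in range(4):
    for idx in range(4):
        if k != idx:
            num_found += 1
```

Let's trace through this code step by step.

Initialize: num_found = 0
Entering loop: for k in range(4):
After iteration 1: k = 0, num_found = 3
After iteration 2: k = 1, num_found = 6
After iteration 3: k = 2, num_found = 9
After iteration 4: k = 3, num_found = 12
Loop ends.

Final answer: 12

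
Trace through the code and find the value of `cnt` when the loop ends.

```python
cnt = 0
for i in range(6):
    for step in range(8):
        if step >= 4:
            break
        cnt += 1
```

Let's trace through this code step by step.

Initialize: cnt = 0
Entering loop: for i in range(6):
After iteration 1: i = 0, cnt = 4
After iteration 2: i = 1, cnt = 8
After iteration 3: i = 2, cnt = 12
After iteration 4: i = 3, cnt = 16
After iteration 5: i = 4, cnt = 20
After iteration 6: i = 5, cnt = 24
Loop ends.

Final answer: 24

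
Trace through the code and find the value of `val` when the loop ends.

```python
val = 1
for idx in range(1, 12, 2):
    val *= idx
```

Let's trace through this code step by step.

Initialize: val = 1
Entering loop: for idx in range(1, 12, 2):
After iteration 1: idx = 1, val = 1
After iteration 2: idx = 3, val = 3
After iteration 3: idx = 5, val = 15
After iteration 4: idx = 7, val = 105
After iteration 5: idx = 9, val = 945
After iteration 6: idx = 11, val = 10395
Loop ends.

Final answer: 10395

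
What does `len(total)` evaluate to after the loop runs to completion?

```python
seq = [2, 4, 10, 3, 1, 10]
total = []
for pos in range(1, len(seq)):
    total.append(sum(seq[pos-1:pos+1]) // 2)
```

Let's trace through this code step by step.

Initialize: seq = [2, 4, 10, 3, 1, 10]
Initialize: total = []
Entering loop: for pos in range(1, len(seq)):
After iteration 1: pos = 1, total = [3]
After iteration 2: pos = 2, total = [3, 7]
After iteration 3: pos = 3, total = [3, 7, 6]
After iteration 4: pos = 4, total = [3, 7, 6, 2]
After iteration 5: pos = 5, total = [3, 7, 6, 2, 5]
Loop ends.
len(total) = 5

Final answer: 5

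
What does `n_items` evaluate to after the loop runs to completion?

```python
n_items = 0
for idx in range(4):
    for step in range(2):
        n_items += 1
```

Let's trace through this code step by step.

Initialize: n_items = 0
Entering loop: for idx in range(4):
After iteration 1: idx = 0, n_items = 2
After iteration 2: idx = 1, n_items = 4
After iteration 3: idx = 2, n_items = 6
After iteration 4: idx = 3, n_items = 8
Loop ends.

Final answer: 8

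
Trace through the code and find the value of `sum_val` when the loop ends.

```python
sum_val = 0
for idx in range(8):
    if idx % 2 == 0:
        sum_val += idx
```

Let's trace through this code step by step.

Initialize: sum_val = 0
Entering loop: for idx in range(8):
After iteration 1: idx = 0, sum_val = 0
After iteration 2: idx = 1, sum_val = 0
After iteration 3: idx = 2, sum_val = 2
After iteration 4: idx = 3, sum_val = 2
After iteration 5: idx = 4, sum_val = 6
After iteration 6: idx = 5, sum_val = 6
After iteration 7: idx = 6, sum_val = 12
After iteration 8: idx = 7, sum_val = 12
Loop ends.

Final answer: 12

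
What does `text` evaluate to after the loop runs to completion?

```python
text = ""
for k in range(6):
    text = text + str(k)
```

Let's trace through this code step by step.

Initialize: text = ''
Entering loop: for k in range(6):
After iteration 1: k = 0, text = '0'
After iteration 2: k = 1, text = '01'
After iteration 3: k = 2, text = '012'
After iteration 4: k = 3, text = '0123'
After iteration 5: k = 4, text = '01234'
After iteration 6: k = 5, text = '012345'
Loop ends.

Final answer: '012345'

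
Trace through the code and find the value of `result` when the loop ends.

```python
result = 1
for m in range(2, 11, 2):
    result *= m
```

Let's trace through this code step by step.

Initialize: result = 1
Entering loop: for m in range(2, 11, 2):
After iteration 1: m = 2, result = 2
After iteration 2: m = 4, result = 8
After iteration 3: m = 6, result = 48
After iteration 4: m = 8, result = 384
After iteration 5: m = 10, result = 3840
Loop ends.

Final answer: 3840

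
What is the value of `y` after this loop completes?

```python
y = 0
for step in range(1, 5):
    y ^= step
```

Let's trace through this code step by step.

Initialize: y = 0
Entering loop: for step in range(1, 5):
After iteration 1: step = 1, y = 1
After iteration 2: step = 2, y = 3
After iteration 3: step = 3, y = 0
After iteration 4: step = 4, y = 4
Loop ends.

Final answer: 4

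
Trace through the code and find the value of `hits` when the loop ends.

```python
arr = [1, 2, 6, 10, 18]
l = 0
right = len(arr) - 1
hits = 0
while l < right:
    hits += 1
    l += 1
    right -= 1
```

Let's trace through this code step by step.

Initialize: arr = [1, 2, 6, 10, 18]
Initialize: l = 0
Initialize: right = 4
Initialize: hits = 0
Entering loop: while l < right:
After iteration 1: l = 1, right = 3, hits = 1
After iteration 2: l = 2, right = 2, hits = 2
Loop ends.

Final answer: 2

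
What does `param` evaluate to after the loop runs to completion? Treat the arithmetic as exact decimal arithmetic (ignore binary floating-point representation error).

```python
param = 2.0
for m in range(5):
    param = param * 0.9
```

Let's trace through this code step by step.

Initialize: param = 2.0
Entering loop: for m in range(5):
After iteration 1: m = 0, param = 1.8
After iteration 2: m = 1, param = 1.62
After iteration 3: m = 2, param = 1.458
After iteration 4: m = 3, param = 1.3122
After iteration 5: m = 4, param = 1.18098
Loop ends.

Final answer: 1.18098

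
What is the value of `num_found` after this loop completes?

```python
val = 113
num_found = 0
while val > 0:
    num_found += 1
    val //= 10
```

Let's trace through this code step by step.

Initialize: val = 113
Initialize: num_found = 0
Entering loop: while val > 0:
After iteration 1: val = 11, num_found = 1
After iteration 2: val = 1, num_found = 2
After iteration 3: val = 0, num_found = 3
Loop ends.

Final answer: 3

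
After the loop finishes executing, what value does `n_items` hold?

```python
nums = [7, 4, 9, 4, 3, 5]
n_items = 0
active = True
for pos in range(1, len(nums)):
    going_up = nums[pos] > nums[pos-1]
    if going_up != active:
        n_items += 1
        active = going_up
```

Let's trace through this code step by step.

Initialize: nums = [7, 4, 9, 4, 3, 5]
Initialize: n_items = 0
Initialize: active = True
Entering loop: for pos in range(1, len(nums)):
After iteration 1: pos = 1, n_items = 1, active = False, going_up = False
After iteration 2: pos = 2, n_items = 2, active = True, going_up = True
After iteration 3: pos = 3, n_items = 3, active = False, going_up = False
After iteration 4: pos = 4, n_items = 3, active = False, going_up = False
After iteration 5: pos = 5, n_items = 4, active = True, going_up = True
Loop ends.

Final answer: 4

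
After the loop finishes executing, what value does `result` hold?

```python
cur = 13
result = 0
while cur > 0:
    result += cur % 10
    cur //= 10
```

Let's trace through this code step by step.

Initialize: cur = 13
Initialize: result = 0
Entering loop: while cur > 0:
After iteration 1: cur = 1, result = 3
After iteration 2: cur = 0, result = 4
Loop ends.

Final answer: 4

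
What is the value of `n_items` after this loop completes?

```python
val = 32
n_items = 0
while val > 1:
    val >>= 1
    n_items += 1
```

Let's trace through this code step by step.

Initialize: val = 32
Initialize: n_items = 0
Entering loop: while val > 1:
After iteration 1: val = 16, n_items = 1
After iteration 2: val = 8, n_items = 2
After iteration 3: val = 4, n_items = 3
After iteration 4: val = 2, n_items = 4
After iteration 5: val = 1, n_items = 5
Loop ends.

Final answer: 5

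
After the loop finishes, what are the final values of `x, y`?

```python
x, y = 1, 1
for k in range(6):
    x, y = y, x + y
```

Let's trace through this code step by step.

Initialize: x = 1
Initialize: y = 1
Entering loop: for k in range(6):
After iteration 1: k = 0, x = 1, y = 2
After iteration 2: k = 1, x = 2, y = 3
After iteration 3: k = 2, x = 3, y = 5
After iteration 4: k = 3, x = 5, y = 8
After iteration 5: k = 4, x = 8, y = 13
After iteration 6: k = 5, x = 13, y = 21
Loop ends.

Final answer: 13, 21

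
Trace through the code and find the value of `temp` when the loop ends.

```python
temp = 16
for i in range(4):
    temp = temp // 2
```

Let's trace through this code step by step.

Initialize: temp = 16
Entering loop: for i in range(4):
After iteration 1: i = 0, temp = 8
After iteration 2: i = 1, temp = 4
After iteration 3: i = 2, temp = 2
After iteration 4: i = 3, temp = 1
Loop ends.

Final answer: 1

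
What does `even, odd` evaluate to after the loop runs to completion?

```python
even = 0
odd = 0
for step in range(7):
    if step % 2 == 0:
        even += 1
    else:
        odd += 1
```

Let's trace through this code step by step.

Initialize: even = 0
Initialize: odd = 0
Entering loop: for step in range(7):
After iteration 1: step = 0, even = 1, odd = 0
After iteration 2: step = 1, even = 1, odd = 1
After iteration 3: step = 2, even = 2, odd = 1
After iteration 4: step = 3, even = 2, odd = 2
After iteration 5: step = 4, even = 3, odd = 2
After iteration 6: step = 5, even = 3, odd = 3
After iteration 7: step = 6, even = 4, odd = 3
Loop ends.

Final answer: 4, 3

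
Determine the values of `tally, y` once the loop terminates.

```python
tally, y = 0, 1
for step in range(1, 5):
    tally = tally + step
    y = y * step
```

Let's trace through this code step by step.

Initialize: tally = 0
Initialize: y = 1
Entering loop: for step in range(1, 5):
After iteration 1: step = 1, tally = 1, y = 1
After iteration 2: step = 2, tally = 3, y = 2
After iteration 3: step = 3, tally = 6, y = 6
After iteration 4: step = 4, tally = 10, y = 24
Loop ends.

Final answer: 10, 24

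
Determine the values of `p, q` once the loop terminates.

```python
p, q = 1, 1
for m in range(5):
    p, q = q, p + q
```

Let's trace through this code step by step.

Initialize: p = 1
Initialize: q = 1
Entering loop: for m in range(5):
After iteration 1: m = 0, p = 1, q = 2
After iteration 2: m = 1, p = 2, q = 3
After iteration 3: m = 2, p = 3, q = 5
After iteration 4: m = 3, p = 5, q = 8
After iteration 5: m = 4, p = 8, q = 13
Loop ends.

Final answer: 8, 13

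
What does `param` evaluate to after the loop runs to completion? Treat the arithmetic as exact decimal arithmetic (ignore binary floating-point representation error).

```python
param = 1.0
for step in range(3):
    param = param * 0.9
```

Let's trace through this code step by step.

Initialize: param = 1.0
Entering loop: for step in range(3):
After iteration 1: step = 0, param = 0.9
After iteration 2: step = 1, param = 0.81
After iteration 3: step = 2, param = 0.729
Loop ends.

Final answer: 0.729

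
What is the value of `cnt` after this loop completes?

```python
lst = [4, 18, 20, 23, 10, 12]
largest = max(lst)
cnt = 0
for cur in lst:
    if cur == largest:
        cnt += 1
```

Let's trace through this code step by step.

Initialize: lst = [4, 18, 20, 23, 10, 12]
Initialize: largest = 23
Initialize: cnt = 0
Entering loop: for cur in lst:
After iteration 1: cur = 4, cnt = 0
After iteration 2: cur = 18, cnt = 0
After iteration 3: cur = 20, cnt = 0
After iteration 4: cur = 23, cnt = 1
After iteration 5: cur = 10, cnt = 1
After iteration 6: cur = 12, cnt = 1
Loop ends.

Final answer: 1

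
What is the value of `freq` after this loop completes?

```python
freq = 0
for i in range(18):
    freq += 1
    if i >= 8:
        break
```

Let's trace through this code step by step.

Initialize: freq = 0
Entering loop: for i in range(18):
After iteration 1: i = 0, freq = 1
After iteration 2: i = 1, freq = 2
After iteration 3: i = 2, freq = 3
After iteration 4: i = 3, freq = 4
After iteration 5: i = 4, freq = 5
After iteration 6: i = 5, freq = 6
After iteration 7: i = 6, freq = 7
After iteration 8: i = 7, freq = 8
After iteration 9: i = 8, freq = 9
Loop ends.

Final answer: 9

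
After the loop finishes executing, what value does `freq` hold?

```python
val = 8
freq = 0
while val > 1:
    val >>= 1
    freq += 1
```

Let's trace through this code step by step.

Initialize: val = 8
Initialize: freq = 0
Entering loop: while val > 1:
After iteration 1: val = 4, freq = 1
After iteration 2: val = 2, freq = 2
After iteration 3: val = 1, freq = 3
Loop ends.

Final answer: 3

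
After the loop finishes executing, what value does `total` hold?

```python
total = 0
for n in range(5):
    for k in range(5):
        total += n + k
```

Let's trace through this code step by step.

Initialize: total = 0
Entering loop: for n in range(5):
After iteration 1: n = 0, total = 10
After iteration 2: n = 1, total = 25
After iteration 3: n = 2, total = 45
After iteration 4: n = 3, total = 70
After iteration 5: n = 4, total = 100
Loop ends.

Final answer: 100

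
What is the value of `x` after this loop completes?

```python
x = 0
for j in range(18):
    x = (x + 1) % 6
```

Let's trace through this code step by step.

Initialize: x = 0
Entering loop: for j in range(18):
After iteration 1: j = 0, x = 1
After iteration 2: j = 1, x = 2
After iteration 3: j = 2, x = 3
After iteration 4: j = 3, x = 4
After iteration 5: j = 4, x = 5
After iteration 6: j = 5, x = 0
After iteration 7: j = 6, x = 1
After iteration 8: j = 7, x = 2
After iteration 9: j = 8, x = 3
After iteration 10: j = 9, x = 4
After iteration 11: j = 10, x = 5
After iteration 12: j = 11, x = 0
After iteration 13: j = 12, x = 1
After iteration 14: j = 13, x = 2
After iteration 15: j = 14, x = 3
After iteration 16: j = 15, x = 4
After iteration 17: j = 16, x = 5
After iteration 18: j = 17, x = 0
Loop ends.

Final answer: 0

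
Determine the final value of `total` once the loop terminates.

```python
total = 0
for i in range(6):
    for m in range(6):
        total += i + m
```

Let's trace through this code step by step.

Initialize: total = 0
Entering loop: for i in range(6):
After iteration 1: i = 0, total = 15
After iteration 2: i = 1, total = 36
After iteration 3: i = 2, total = 63
After iteration 4: i = 3, total = 96
After iteration 5: i = 4, total = 135
After iteration 6: i = 5, total = 180
Loop ends.

Final answer: 180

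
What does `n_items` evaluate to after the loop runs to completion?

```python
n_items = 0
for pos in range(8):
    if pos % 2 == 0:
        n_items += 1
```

Let's trace through this code step by step.

Initialize: n_items = 0
Entering loop: for pos in range(8):
After iteration 1: pos = 0, n_items = 1
After iteration 2: pos = 1, n_items = 1
After iteration 3: pos = 2, n_items = 2
After iteration 4: pos = 3, n_items = 2
After iteration 5: pos = 4, n_items = 3
After iteration 6: pos = 5, n_items = 3
After iteration 7: pos = 6, n_items = 4
After iteration 8: pos = 7, n_items = 4
Loop ends.

Final answer: 4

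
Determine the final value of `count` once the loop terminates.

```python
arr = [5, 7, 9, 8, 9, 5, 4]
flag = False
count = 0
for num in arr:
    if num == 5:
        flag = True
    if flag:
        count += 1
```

Let's trace through this code step by step.

Initialize: arr = [5, 7, 9, 8, 9, 5, 4]
Initialize: flag = False
Initialize: count = 0
Entering loop: for num in arr:
After iteration 1: num = 5, flag = True, count = 1
After iteration 2: num = 7, flag = True, count = 2
After iteration 3: num = 9, flag = True, count = 3
After iteration 4: num = 8, flag = True, count = 4
After iteration 5: num = 9, flag = True, count = 5
After iteration 6: num = 5, flag = True, count = 6
After iteration 7: num = 4, flag = True, count = 7
Loop ends.

Final answer: 7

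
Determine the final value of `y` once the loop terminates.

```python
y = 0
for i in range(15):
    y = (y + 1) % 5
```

Let's trace through this code step by step.

Initialize: y = 0
Entering loop: for i in range(15):
After iteration 1: i = 0, y = 1
After iteration 2: i = 1, y = 2
After iteration 3: i = 2, y = 3
After iteration 4: i = 3, y = 4
After iteration 5: i = 4, y = 0
After iteration 6: i = 5, y = 1
After iteration 7: i = 6, y = 2
After iteration 8: i = 7, y = 3
After iteration 9: i = 8, y = 4
After iteration 10: i = 9, y = 0
After iteration 11: i = 10, y = 1
After iteration 12: i = 11, y = 2
After iteration 13: i = 12, y = 3
After iteration 14: i = 13, y = 4
After iteration 15: i = 14, y = 0
Loop ends.

Final answer: 0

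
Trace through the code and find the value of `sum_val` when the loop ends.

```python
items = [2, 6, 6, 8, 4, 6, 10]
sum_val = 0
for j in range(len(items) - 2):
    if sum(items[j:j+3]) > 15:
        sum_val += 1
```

Let's trace through this code step by step.

Initialize: items = [2, 6, 6, 8, 4, 6, 10]
Initialize: sum_val = 0
Entering loop: for j in range(len(items) - 2):
After iteration 1: j = 0, sum_val = 0
After iteration 2: j = 1, sum_val = 1
After iteration 3: j = 2, sum_val = 2
After iteration 4: j = 3, sum_val = 3
After iteration 5: j = 4, sum_val = 4
Loop ends.

Final answer: 4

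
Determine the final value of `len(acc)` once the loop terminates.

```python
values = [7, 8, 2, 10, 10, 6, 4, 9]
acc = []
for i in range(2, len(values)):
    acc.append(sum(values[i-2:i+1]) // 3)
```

Let's trace through this code step by step.

Initialize: values = [7, 8, 2, 10, 10, 6, 4, 9]
Initialize: acc = []
Entering loop: for i in range(2, len(values)):
After iteration 1: i = 2, acc = [5]
After iteration 2: i = 3, acc = [5, 6]
After iteration 3: i = 4, acc = [5, 6, 7]
After iteration 4: i = 5, acc = [5, 6, 7, 8]
After iteration 5: i = 6, acc = [5, 6, 7, 8, 6]
After iteration 6: i = 7, acc = [5, 6, 7, 8, 6, 6]
Loop ends.
len(acc) = 6

Final answer: 6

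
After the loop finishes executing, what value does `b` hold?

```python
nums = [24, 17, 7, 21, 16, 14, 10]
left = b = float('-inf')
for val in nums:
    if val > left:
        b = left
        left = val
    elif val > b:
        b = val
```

Let's trace through this code step by step.

Initialize: nums = [24, 17, 7, 21, 16, 14, 10]
Initialize: left = -inf
Initialize: b = -inf
Entering loop: for val in nums:
After iteration 1: val = 24, left = 24, b = -inf
After iteration 2: val = 17, left = 24, b = 17
After iteration 3: val = 7, left = 24, b = 17
After iteration 4: val = 21, left = 24, b = 21
After iteration 5: val = 16, left = 24, b = 21
After iteration 6: val = 14, left = 24, b = 21
After iteration 7: val = 10, left = 24, b = 21
Loop ends.

Final answer: 21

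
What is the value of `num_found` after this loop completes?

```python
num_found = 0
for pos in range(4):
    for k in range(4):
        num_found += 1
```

Let's trace through this code step by step.

Initialize: num_found = 0
Entering loop: for pos in range(4):
After iteration 1: pos = 0, num_found = 4
After iteration 2: pos = 1, num_found = 8
After iteration 3: pos = 2, num_found = 12
After iteration 4: pos = 3, num_found = 16
Loop ends.

Final answer: 16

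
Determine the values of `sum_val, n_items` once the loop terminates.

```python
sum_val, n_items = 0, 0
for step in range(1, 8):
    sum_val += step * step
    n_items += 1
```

Let's trace through this code step by step.

Initialize: sum_val = 0
Initialize: n_items = 0
Entering loop: for step in range(1, 8):
After iteration 1: step = 1, sum_val = 1, n_items = 1
After iteration 2: step = 2, sum_val = 5, n_items = 2
After iteration 3: step = 3, sum_val = 14, n_items = 3
After iteration 4: step = 4, sum_val = 30, n_items = 4
After iteration 5: step = 5, sum_val = 55, n_items = 5
After iteration 6: step = 6, sum_val = 91, n_items = 6
After iteration 7: step = 7, sum_val = 140, n_items = 7
Loop ends.

Final answer: 140, 7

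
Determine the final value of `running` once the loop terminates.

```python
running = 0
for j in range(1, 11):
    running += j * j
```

Let's trace through this code step by step.

Initialize: running = 0
Entering loop: for j in range(1, 11):
After iteration 1: j = 1, running = 1
After iteration 2: j = 2, running = 5
After iteration 3: j = 3, running = 14
After iteration 4: j = 4, running = 30
After iteration 5: j = 5, running = 55
After iteration 6: j = 6, running = 91
After iteration 7: j = 7, running = 140
After iteration 8: j = 8, running = 204
After iteration 9: j = 9, running = 285
After iteration 10: j = 10, running = 385
Loop ends.

Final answer: 385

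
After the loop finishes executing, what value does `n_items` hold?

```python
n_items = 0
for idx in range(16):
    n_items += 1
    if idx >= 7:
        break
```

Let's trace through this code step by step.

Initialize: n_items = 0
Entering loop: for idx in range(16):
After iteration 1: idx = 0, n_items = 1
After iteration 2: idx = 1, n_items = 2
After iteration 3: idx = 2, n_items = 3
After iteration 4: idx = 3, n_items = 4
After iteration 5: idx = 4, n_items = 5
After iteration 6: idx = 5, n_items = 6
After iteration 7: idx = 6, n_items = 7
After iteration 8: idx = 7, n_items = 8
Loop ends.

Final answer: 8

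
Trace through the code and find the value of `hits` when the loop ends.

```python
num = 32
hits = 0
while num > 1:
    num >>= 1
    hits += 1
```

Let's trace through this code step by step.

Initialize: num = 32
Initialize: hits = 0
Entering loop: while num > 1:
After iteration 1: num = 16, hits = 1
After iteration 2: num = 8, hits = 2
After iteration 3: num = 4, hits = 3
After iteration 4: num = 2, hits = 4
After iteration 5: num = 1, hits = 5
Loop ends.

Final answer: 5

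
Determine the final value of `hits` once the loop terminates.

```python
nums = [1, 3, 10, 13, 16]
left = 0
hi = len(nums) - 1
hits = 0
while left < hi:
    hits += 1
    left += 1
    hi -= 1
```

Let's trace through this code step by step.

Initialize: nums = [1, 3, 10, 13, 16]
Initialize: left = 0
Initialize: hi = 4
Initialize: hits = 0
Entering loop: while left < hi:
After iteration 1: left = 1, hi = 3, hits = 1
After iteration 2: left = 2, hi = 2, hits = 2
Loop ends.

Final answer: 2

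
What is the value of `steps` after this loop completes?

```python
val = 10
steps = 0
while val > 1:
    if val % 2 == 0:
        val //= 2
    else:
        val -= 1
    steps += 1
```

Let's trace through this code step by step.

Initialize: val = 10
Initialize: steps = 0
Entering loop: while val > 1:
After iteration 1: val = 5, steps = 1
After iteration 2: val = 4, steps = 2
After iteration 3: val = 2, steps = 3
After iteration 4: val = 1, steps = 4
Loop ends.

Final answer: 4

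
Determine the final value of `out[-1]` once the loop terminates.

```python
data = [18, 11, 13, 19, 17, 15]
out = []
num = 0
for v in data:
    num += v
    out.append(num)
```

Let's trace through this code step by step.

Initialize: data = [18, 11, 13, 19, 17, 15]
Initialize: out = []
Initialize: num = 0
Entering loop: for v in data:
After iteration 1: v = 18, out = [18], num = 18
After iteration 2: v = 11, out = [18, 29], num = 29
After iteration 3: v = 13, out = [18, 29, 42], num = 42
After iteration 4: v = 19, out = [18, 29, 42, 61], num = 61
After iteration 5: v = 17, out = [18, 29, 42, 61, 78], num = 78
After iteration 6: v = 15, out = [18, 29, 42, 61, 78, 93], num = 93
Loop ends.
out[-1] = 93

Final answer: 93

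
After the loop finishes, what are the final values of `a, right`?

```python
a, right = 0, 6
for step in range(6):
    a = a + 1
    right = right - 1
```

Let's trace through this code step by step.

Initialize: a = 0
Initialize: right = 6
Entering loop: for step in range(6):
After iteration 1: step = 0, a = 1, right = 5
After iteration 2: step = 1, a = 2, right = 4
After iteration 3: step = 2, a = 3, right = 3
After iteration 4: step = 3, a = 4, right = 2
After iteration 5: step = 4, a = 5, right = 1
After iteration 6: step = 5, a = 6, right = 0
Loop ends.

Final answer: 6, 0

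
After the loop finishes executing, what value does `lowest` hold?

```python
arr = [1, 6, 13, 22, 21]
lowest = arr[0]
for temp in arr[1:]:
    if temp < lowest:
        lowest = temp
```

Let's trace through this code step by step.

Initialize: arr = [1, 6, 13, 22, 21]
Initialize: lowest = 1
Entering loop: for temp in arr[1:]:
After iteration 1: temp = 6, lowest = 1
After iteration 2: temp = 13, lowest = 1
After iteration 3: temp = 22, lowest = 1
After iteration 4: temp = 21, lowest = 1
Loop ends.

Final answer: 1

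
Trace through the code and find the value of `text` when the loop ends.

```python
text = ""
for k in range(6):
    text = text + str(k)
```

Let's trace through this code step by step.

Initialize: text = ''
Entering loop: for k in range(6):
After iteration 1: k = 0, text = '0'
After iteration 2: k = 1, text = '01'
After iteration 3: k = 2, text = '012'
After iteration 4: k = 3, text = '0123'
After iteration 5: k = 4, text = '01234'
After iteration 6: k = 5, text = '012345'
Loop ends.

Final answer: '012345'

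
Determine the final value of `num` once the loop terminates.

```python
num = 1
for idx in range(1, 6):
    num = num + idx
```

Let's trace through this code step by step.

Initialize: num = 1
Entering loop: for idx in range(1, 6):
After iteration 1: idx = 1, num = 2
After iteration 2: idx = 2, num = 4
After iteration 3: idx = 3, num = 7
After iteration 4: idx = 4, num = 11
After iteration 5: idx = 5, num = 16
Loop ends.

Final answer: 16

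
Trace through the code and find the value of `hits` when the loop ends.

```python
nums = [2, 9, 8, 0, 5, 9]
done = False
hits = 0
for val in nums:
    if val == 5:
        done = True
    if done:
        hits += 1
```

Let's trace through this code step by step.

Initialize: nums = [2, 9, 8, 0, 5, 9]
Initialize: done = False
Initialize: hits = 0
Entering loop: for val in nums:
After iteration 1: val = 2, done = False, hits = 0
After iteration 2: val = 9, done = False, hits = 0
After iteration 3: val = 8, done = False, hits = 0
After iteration 4: val = 0, done = False, hits = 0
After iteration 5: val = 5, done = True, hits = 1
After iteration 6: val = 9, done = True, hits = 2
Loop ends.

Final answer: 2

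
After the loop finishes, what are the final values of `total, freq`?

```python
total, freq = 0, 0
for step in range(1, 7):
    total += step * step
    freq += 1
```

Let's trace through this code step by step.

Initialize: total = 0
Initialize: freq = 0
Entering loop: for step in range(1, 7):
After iteration 1: step = 1, total = 1, freq = 1
After iteration 2: step = 2, total = 5, freq = 2
After iteration 3: step = 3, total = 14, freq = 3
After iteration 4: step = 4, total = 30, freq = 4
After iteration 5: step = 5, total = 55, freq = 5
After iteration 6: step = 6, total = 91, freq = 6
Loop ends.

Final answer: 91, 6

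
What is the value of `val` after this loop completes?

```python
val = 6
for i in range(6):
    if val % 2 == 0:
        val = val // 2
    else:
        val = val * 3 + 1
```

Let's trace through this code step by step.

Initialize: val = 6
Entering loop: for i in range(6):
After iteration 1: i = 0, val = 3
After iteration 2: i = 1, val = 10
After iteration 3: i = 2, val = 5
After iteration 4: i = 3, val = 16
After iteration 5: i = 4, val = 8
After iteration 6: i = 5, val = 4
Loop ends.

Final answer: 4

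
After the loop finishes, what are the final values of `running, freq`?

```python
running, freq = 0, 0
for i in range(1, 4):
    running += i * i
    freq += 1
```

Let's trace through this code step by step.

Initialize: running = 0
Initialize: freq = 0
Entering loop: for i in range(1, 4):
After iteration 1: i = 1, running = 1, freq = 1
After iteration 2: i = 2, running = 5, freq = 2
After iteration 3: i = 3, running = 14, freq = 3
Loop ends.

Final answer: 14, 3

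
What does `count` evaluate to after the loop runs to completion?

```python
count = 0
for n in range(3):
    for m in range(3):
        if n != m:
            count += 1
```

Let's trace through this code step by step.

Initialize: count = 0
Entering loop: for n in range(3):
After iteration 1: n = 0, count = 2
After iteration 2: n = 1, count = 4
After iteration 3: n = 2, count = 6
Loop ends.

Final answer: 6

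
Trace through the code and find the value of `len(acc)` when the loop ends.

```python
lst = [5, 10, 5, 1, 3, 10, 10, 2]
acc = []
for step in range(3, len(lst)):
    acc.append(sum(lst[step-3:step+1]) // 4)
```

Let's trace through this code step by step.

Initialize: lst = [5, 10, 5, 1, 3, 10, 10, 2]
Initialize: acc = []
Entering loop: for step in range(3, len(lst)):
After iteration 1: step = 3, acc = [5]
After iteration 2: step = 4, acc = [5, 4]
After iteration 3: step = 5, acc = [5, 4, 4]
After iteration 4: step = 6, acc = [5, 4, 4, 6]
After iteration 5: step = 7, acc = [5, 4, 4, 6, 6]
Loop ends.
len(acc) = 5

Final answer: 5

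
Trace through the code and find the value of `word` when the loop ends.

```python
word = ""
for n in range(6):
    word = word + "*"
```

Let's trace through this code step by step.

Initialize: word = ''
Entering loop: for n in range(6):
After iteration 1: n = 0, word = '*'
After iteration 2: n = 1, word = '**'
After iteration 3: n = 2, word = '***'
After iteration 4: n = 3, word = '****'
After iteration 5: n = 4, word = '*****'
After iteration 6: n = 5, word = '******'
Loop ends.

Final answer: '******'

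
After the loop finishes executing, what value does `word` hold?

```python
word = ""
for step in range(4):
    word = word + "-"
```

Let's trace through this code step by step.

Initialize: word = ''
Entering loop: for step in range(4):
After iteration 1: step = 0, word = '-'
After iteration 2: step = 1, word = '--'
After iteration 3: step = 2, word = '---'
After iteration 4: step = 3, word = '----'
Loop ends.

Final answer: '----'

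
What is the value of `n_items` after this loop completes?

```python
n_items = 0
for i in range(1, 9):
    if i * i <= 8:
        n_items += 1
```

Let's trace through this code step by step.

Initialize: n_items = 0
Entering loop: for i in range(1, 9):
After iteration 1: i = 1, n_items = 1
After iteration 2: i = 2, n_items = 2
After iteration 3: i = 3, n_items = 2
After iteration 4: i = 4, n_items = 2
After iteration 5: i = 5, n_items = 2
After iteration 6: i = 6, n_items = 2
After iteration 7: i = 7, n_items = 2
After iteration 8: i = 8, n_items = 2
Loop ends.

Final answer: 2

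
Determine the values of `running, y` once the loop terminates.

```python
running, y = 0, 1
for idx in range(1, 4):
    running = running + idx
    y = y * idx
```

Let's trace through this code step by step.

Initialize: running = 0
Initialize: y = 1
Entering loop: for idx in range(1, 4):
After iteration 1: idx = 1, running = 1, y = 1
After iteration 2: idx = 2, running = 3, y = 2
After iteration 3: idx = 3, running = 6, y = 6
Loop ends.

Final answer: 6, 6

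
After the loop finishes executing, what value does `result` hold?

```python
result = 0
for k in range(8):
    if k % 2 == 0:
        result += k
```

Let's trace through this code step by step.

Initialize: result = 0
Entering loop: for k in range(8):
After iteration 1: k = 0, result = 0
After iteration 2: k = 1, result = 0
After iteration 3: k = 2, result = 2
After iteration 4: k = 3, result = 2
After iteration 5: k = 4, result = 6
After iteration 6: k = 5, result = 6
After iteration 7: k = 6, result = 12
After iteration 8: k = 7, result = 12
Loop ends.

Final answer: 12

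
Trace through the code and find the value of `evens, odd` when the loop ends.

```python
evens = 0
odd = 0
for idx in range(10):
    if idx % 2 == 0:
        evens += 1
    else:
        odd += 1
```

Let's trace through this code step by step.

Initialize: evens = 0
Initialize: odd = 0
Entering loop: for idx in range(10):
After iteration 1: idx = 0, evens = 1, odd = 0
After iteration 2: idx = 1, evens = 1, odd = 1
After iteration 3: idx = 2, evens = 2, odd = 1
After iteration 4: idx = 3, evens = 2, odd = 2
After iteration 5: idx = 4, evens = 3, odd = 2
After iteration 6: idx = 5, evens = 3, odd = 3
After iteration 7: idx = 6, evens = 4, odd = 3
After iteration 8: idx = 7, evens = 4, odd = 4
After iteration 9: idx = 8, evens = 5, odd = 4
After iteration 10: idx = 9, evens = 5, odd = 5
Loop ends.

Final answer: 5, 5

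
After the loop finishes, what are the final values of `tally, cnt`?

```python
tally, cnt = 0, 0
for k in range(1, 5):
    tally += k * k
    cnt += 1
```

Let's trace through this code step by step.

Initialize: tally = 0
Initialize: cnt = 0
Entering loop: for k in range(1, 5):
After iteration 1: k = 1, tally = 1, cnt = 1
After iteration 2: k = 2, tally = 5, cnt = 2
After iteration 3: k = 3, tally = 14, cnt = 3
After iteration 4: k = 4, tally = 30, cnt = 4
Loop ends.

Final answer: 30, 4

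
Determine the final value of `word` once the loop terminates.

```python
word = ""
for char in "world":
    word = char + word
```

Let's trace through this code step by step.

Initialize: word = ''
Entering loop: for char in "world":
After iteration 1: char = 'w', word = 'w'
After iteration 2: char = 'o', word = 'ow'
After iteration 3: char = 'r', word = 'row'
After iteration 4: char = 'l', word = 'lrow'
After iteration 5: char = 'd', word = 'dlrow'
Loop ends.

Final answer: 'dlrow'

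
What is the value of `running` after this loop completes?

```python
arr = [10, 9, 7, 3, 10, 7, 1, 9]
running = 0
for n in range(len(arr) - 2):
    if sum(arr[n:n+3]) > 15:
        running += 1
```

Let's trace through this code step by step.

Initialize: arr = [10, 9, 7, 3, 10, 7, 1, 9]
Initialize: running = 0
Entering loop: for n in range(len(arr) - 2):
After iteration 1: n = 0, running = 1
After iteration 2: n = 1, running = 2
After iteration 3: n = 2, running = 3
After iteration 4: n = 3, running = 4
After iteration 5: n = 4, running = 5
After iteration 6: n = 5, running = 6
Loop ends.

Final answer: 6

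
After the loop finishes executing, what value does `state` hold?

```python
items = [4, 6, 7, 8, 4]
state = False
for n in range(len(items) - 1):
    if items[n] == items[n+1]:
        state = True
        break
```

Let's trace through this code step by step.

Initialize: items = [4, 6, 7, 8, 4]
Initialize: state = False
Entering loop: for n in range(len(items) - 1):
After iteration 1: n = 0, state = False
After iteration 2: n = 1, state = False
After iteration 3: n = 2, state = False
After iteration 4: n = 3, state = False
Loop ends.

Final answer: False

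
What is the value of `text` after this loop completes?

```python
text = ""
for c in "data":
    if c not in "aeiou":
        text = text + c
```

Let's trace through this code step by step.

Initialize: text = ''
Entering loop: for c in "data":
After iteration 1: c = 'd', text = 'd'
After iteration 2: c = 'a', text = 'd'
After iteration 3: c = 't', text = 'dt'
After iteration 4: c = 'a', text = 'dt'
Loop ends.

Final answer: 'dt'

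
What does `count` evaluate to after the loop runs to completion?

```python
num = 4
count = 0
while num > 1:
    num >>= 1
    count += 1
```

Let's trace through this code step by step.

Initialize: num = 4
Initialize: count = 0
Entering loop: while num > 1:
After iteration 1: num = 2, count = 1
After iteration 2: num = 1, count = 2
Loop ends.

Final answer: 2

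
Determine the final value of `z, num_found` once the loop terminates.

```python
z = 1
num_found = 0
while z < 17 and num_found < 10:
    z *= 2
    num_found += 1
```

Let's trace through this code step by step.

Initialize: z = 1
Initialize: num_found = 0
Entering loop: while z < 17 and num_found < 10:
After iteration 1: z = 2, num_found = 1
After iteration 2: z = 4, num_found = 2
After iteration 3: z = 8, num_found = 3
After iteration 4: z = 16, num_found = 4
After iteration 5: z = 32, num_found = 5
Loop ends.

Final answer: 32, 5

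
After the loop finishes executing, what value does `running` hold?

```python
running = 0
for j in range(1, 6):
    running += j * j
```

Let's trace through this code step by step.

Initialize: running = 0
Entering loop: for j in range(1, 6):
After iteration 1: j = 1, running = 1
After iteration 2: j = 2, running = 5
After iteration 3: j = 3, running = 14
After iteration 4: j = 4, running = 30
After iteration 5: j = 5, running = 55
Loop ends.

Final answer: 55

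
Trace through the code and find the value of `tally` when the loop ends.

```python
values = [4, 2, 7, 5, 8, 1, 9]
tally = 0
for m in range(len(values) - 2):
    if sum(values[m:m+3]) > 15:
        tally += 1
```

Let's trace through this code step by step.

Initialize: values = [4, 2, 7, 5, 8, 1, 9]
Initialize: tally = 0
Entering loop: for m in range(len(values) - 2):
After iteration 1: m = 0, tally = 0
After iteration 2: m = 1, tally = 0
After iteration 3: m = 2, tally = 1
After iteration 4: m = 3, tally = 1
After iteration 5: m = 4, tally = 2
Loop ends.

Final answer: 2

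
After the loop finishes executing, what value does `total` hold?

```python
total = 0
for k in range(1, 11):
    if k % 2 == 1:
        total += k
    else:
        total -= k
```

Let's trace through this code step by step.

Initialize: total = 0
Entering loop: for k in range(1, 11):
After iteration 1: k = 1, total = 1
After iteration 2: k = 2, total = -1
After iteration 3: k = 3, total = 2
After iteration 4: k = 4, total = -2
After iteration 5: k = 5, total = 3
After iteration 6: k = 6, total = -3
After iteration 7: k = 7, total = 4
After iteration 8: k = 8, total = -4
After iteration 9: k = 9, total = 5
After iteration 10: k = 10, total = -5
Loop ends.

Final answer: -5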